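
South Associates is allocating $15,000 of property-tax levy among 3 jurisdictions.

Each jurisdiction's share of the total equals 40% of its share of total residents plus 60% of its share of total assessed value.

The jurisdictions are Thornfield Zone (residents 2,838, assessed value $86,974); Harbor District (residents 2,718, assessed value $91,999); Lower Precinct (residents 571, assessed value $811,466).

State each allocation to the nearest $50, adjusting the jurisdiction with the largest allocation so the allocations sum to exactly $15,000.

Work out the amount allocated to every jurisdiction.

Totals — residents 6,127, assessed value 990,439.
Blended shares (40% residents + 60% assessed value): Thornfield Zone 0.2380; Harbor District 0.2332; Lower Precinct 0.5289.
Proportional shares: Thornfield Zone 3,569.50; Harbor District 3,497.65; Lower Precinct 7,932.86.
At nearest $50: Thornfield Zone $3,550; Harbor District $3,500; Lower Precinct $7,950. Sum = $15,000.
Rounded total matches; no reconciliation needed.

Thornfield Zone: $3,550 | Harbor District: $3,500 | Lower Precinct: $7,950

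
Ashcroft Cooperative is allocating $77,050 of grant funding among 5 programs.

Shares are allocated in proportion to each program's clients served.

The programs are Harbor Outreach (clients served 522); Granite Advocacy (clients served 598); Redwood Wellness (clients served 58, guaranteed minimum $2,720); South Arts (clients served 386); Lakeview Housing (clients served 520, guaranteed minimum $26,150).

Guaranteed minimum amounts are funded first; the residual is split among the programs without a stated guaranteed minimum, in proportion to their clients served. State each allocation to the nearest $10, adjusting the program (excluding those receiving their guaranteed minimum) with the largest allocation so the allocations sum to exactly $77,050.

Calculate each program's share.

Harbor Outreach: $16,700 | Granite Advocacy: $19,130 | Redwood Wellness: $2,720 | South Arts: $12,350 | Lakeview Housing: $26,150

Minimums first: Redwood Wellness $2,720; Lakeview Housing $26,150. Balance $48,180.
Balance split over remaining clients served 1,506: Harbor Outreach 16,699.84 → $16,700; Granite Advocacy 19,131.24 → $19,130; South Arts 12,348.92 → $12,350.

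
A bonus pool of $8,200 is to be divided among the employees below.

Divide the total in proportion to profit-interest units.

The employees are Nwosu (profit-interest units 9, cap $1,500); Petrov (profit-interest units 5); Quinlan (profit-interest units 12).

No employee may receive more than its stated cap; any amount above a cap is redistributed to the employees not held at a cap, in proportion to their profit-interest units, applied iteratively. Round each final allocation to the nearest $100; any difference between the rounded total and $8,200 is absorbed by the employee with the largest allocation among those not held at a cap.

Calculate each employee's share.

Combined profit-interest units = 26.
Pro-rata shares before constraints: Nwosu 2,838.46; Petrov 1,576.92; Quinlan 3,784.62.
Cap binds for Nwosu ($1,500); remaining pool $6,700 reallocated over remaining profit-interest units 17.
Remaining shares: Petrov 1,970.59 → $2,000; Quinlan 4,729.41 → $4,700.

Nwosu: $1,500 · Petrov: $2,000 · Quinlan: $4,700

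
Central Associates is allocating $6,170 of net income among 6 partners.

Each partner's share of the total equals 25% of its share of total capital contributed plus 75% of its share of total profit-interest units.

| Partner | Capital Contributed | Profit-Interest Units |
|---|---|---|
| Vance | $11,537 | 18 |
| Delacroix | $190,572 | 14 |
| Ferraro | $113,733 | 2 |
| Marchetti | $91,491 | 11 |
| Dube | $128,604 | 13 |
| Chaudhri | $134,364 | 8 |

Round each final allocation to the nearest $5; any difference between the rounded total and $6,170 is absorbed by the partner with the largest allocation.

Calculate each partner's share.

Totals — capital contributed 670,301, profit-interest units 66.
Combined weights (25% capital contributed + 75% profit-interest units): Vance 0.2088; Delacroix 0.2302; Ferraro 0.0651; Marchetti 0.1591; Dube 0.1957; Chaudhri 0.1410.
Raw shares: Vance 1,288.59; Delacroix 1,420.14; Ferraro 401.95; Marchetti 981.79; Dube 1,207.42; Chaudhri 870.11.
Rounded to nearest $5: Vance $1,290; Delacroix $1,420; Ferraro $400; Marchetti $980; Dube $1,205; Chaudhri $870. Sum = $6,165.
Difference $6,170 − $6,165 = +$5 applied to largest allocation (Delacroix): Delacroix becomes $1,425.

Vance: $1,290 · Delacroix: $1,425 · Ferraro: $400 · Marchetti: $980 · Dube: $1,205 · Chaudhri: $870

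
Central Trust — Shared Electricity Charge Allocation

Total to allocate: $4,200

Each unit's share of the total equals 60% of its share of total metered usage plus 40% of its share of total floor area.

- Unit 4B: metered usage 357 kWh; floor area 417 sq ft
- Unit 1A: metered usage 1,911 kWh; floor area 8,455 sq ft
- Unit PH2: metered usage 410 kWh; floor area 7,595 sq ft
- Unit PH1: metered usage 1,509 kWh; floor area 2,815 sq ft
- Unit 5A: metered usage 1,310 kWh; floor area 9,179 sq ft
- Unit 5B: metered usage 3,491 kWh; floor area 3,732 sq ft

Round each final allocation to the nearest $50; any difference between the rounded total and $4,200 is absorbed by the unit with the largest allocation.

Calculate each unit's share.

Unit 4B: $100; Unit 1A: $1,000; Unit PH2: $500; Unit PH1: $550; Unit 5A: $850; Unit 5B: $1,200

Metered usage total 8,988; floor area total 32,193.
Composite weights (60% metered usage + 40% floor area): Unit 4B 0.0290; Unit 1A 0.2326; Unit PH2 0.1217; Unit PH1 0.1357; Unit 5A 0.2015; Unit 5B 0.2794.
Pro-rata amounts: Unit 4B 121.85; Unit 1A 977.02; Unit PH2 511.30; Unit PH1 569.99; Unit 5A 846.30; Unit 5B 1,173.54.
Rounded to nearest $50: Unit 4B $100; Unit 1A $1,000; Unit PH2 $500; Unit PH1 $550; Unit 5A $850; Unit 5B $1,150. Sum = $4,150.
Difference $4,200 − $4,150 = +$50 applied to largest allocation (Unit 5B): Unit 5B becomes $1,200.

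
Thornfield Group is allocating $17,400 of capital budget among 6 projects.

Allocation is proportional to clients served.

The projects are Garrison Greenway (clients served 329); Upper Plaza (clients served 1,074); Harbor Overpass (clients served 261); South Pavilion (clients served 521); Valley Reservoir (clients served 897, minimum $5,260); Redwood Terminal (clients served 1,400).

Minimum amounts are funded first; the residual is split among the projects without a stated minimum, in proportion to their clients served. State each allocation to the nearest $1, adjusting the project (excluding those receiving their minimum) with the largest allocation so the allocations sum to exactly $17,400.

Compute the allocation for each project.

Garrison Greenway: $1,114 | Upper Plaza: $3,637 | Harbor Overpass: $884 | South Pavilion: $1,764 | Valley Reservoir: $5,260 | Redwood Terminal: $4,741

Minimums first: Valley Reservoir $5,260. Remaining pool $12,140.
Remaining pool split over remaining clients served 3,585: Garrison Greenway 1,114.10 → $1,114; Upper Plaza 3,636.92 → $3,637; Harbor Overpass 883.83 → $884; South Pavilion 1,764.28 → $1,764; Redwood Terminal 4,740.86 → $4,741.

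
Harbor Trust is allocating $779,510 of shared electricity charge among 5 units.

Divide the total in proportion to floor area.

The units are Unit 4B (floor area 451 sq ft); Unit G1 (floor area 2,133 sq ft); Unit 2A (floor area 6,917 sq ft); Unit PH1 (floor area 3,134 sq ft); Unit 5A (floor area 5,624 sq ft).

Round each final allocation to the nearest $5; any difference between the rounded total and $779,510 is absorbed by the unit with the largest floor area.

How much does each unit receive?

Unit 4B: $19,255 · Unit G1: $91,060 · Unit 2A: $295,300 · Unit PH1: $133,795 · Unit 5A: $240,100

Floor area total: 451 + 2,133 + 6,917 + 3,134 + 5,624 = 18,259.
Raw shares: Unit 4B 19,254.01; Unit G1 91,061.66; Unit 2A 295,299.34; Unit PH1 133,796.17; Unit 5A 240,098.81.
Rounded to nearest $5: Unit 4B $19,255; Unit G1 $91,060; Unit 2A $295,300; Unit PH1 $133,795; Unit 5A $240,100. Sum = $779,510.
Sum already equals the total — no adjustment.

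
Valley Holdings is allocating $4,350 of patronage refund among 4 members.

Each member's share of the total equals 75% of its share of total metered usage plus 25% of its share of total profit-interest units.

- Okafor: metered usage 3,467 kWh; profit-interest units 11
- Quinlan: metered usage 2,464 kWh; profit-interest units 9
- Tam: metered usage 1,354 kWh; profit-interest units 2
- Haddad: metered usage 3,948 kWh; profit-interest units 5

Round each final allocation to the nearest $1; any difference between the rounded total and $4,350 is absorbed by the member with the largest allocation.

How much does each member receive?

Metered usage total 11,233; profit-interest units total 27.
Composite weights (75% metered usage + 25% profit-interest units): Okafor 0.3333; Quinlan 0.2478; Tam 0.1089; Haddad 0.3099.
Pro-rata amounts: Okafor 1,450.01; Quinlan 1,078.14; Tam 473.81; Haddad 1,348.04.
After rounding ($1): Okafor $1,450; Quinlan $1,078; Tam $474; Haddad $1,348. Sum = $4,350.
No rounding difference to absorb.

Okafor: $1,450 | Quinlan: $1,078 | Tam: $474 | Haddad: $1,348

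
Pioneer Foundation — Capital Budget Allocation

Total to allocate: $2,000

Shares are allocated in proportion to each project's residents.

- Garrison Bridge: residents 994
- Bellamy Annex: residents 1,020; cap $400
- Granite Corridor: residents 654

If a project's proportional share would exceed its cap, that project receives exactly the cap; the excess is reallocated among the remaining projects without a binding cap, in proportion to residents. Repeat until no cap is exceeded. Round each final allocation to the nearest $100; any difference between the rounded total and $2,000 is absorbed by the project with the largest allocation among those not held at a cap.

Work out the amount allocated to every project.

Combined residents = 2,668.
Proportional shares (ignoring caps): Garrison Bridge 745.13; Bellamy Annex 764.62; Granite Corridor 490.25.
Held at cap: Bellamy Annex ($400); balance $1,600 reallocated over remaining residents 1,648.
Shares after redistribution: Garrison Bridge 965.05 → $1,000; Granite Corridor 634.95 → $600.

Garrison Bridge: $1,000 · Bellamy Annex: $400 · Granite Corridor: $600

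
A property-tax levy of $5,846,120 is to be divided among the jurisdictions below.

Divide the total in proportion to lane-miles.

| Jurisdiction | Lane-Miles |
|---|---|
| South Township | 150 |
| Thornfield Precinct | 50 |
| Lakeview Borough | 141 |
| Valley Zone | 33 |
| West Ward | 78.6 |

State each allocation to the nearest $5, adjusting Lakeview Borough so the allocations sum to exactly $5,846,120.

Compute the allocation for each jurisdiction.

Lane-miles total: 452.6.
Unrounded shares: South Township 150/452.6 × $5,846,120 = 1,937,512.15; Thornfield Precinct 50/452.6 × $5,846,120 = 645,837.38; Lakeview Borough 141/452.6 × $5,846,120 = 1,821,261.42; Valley Zone 33/452.6 × $5,846,120 = 426,252.67; West Ward 78.6/452.6 × $5,846,120 = 1,015,256.37.
After rounding ($5): South Township $1,937,510; Thornfield Precinct $645,835; Lakeview Borough $1,821,260; Valley Zone $426,255; West Ward $1,015,255. Sum = $5,846,115.
Difference $5,846,120 − $5,846,115 = +$5 applied to Lakeview Borough: Lakeview Borough becomes $1,821,265.

South Township: $1,937,510; Thornfield Precinct: $645,835; Lakeview Borough: $1,821,265; Valley Zone: $426,255; West Ward: $1,015,255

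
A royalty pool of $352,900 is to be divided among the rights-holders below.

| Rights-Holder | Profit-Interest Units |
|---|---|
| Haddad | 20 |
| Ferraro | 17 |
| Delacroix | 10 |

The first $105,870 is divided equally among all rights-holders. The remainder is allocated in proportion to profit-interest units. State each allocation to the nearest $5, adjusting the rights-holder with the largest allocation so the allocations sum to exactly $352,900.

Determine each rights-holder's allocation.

$105,870 shared equally gives $35,290 per rights-holder.
Remainder $247,030 by profit-interest units (total 47): Haddad 105,119.15 → $105,120; Ferraro 89,351.28 → $89,350; Delacroix 52,559.57 → $52,560.
Totals: Haddad $35,290 + $105,120 = $140,410; Ferraro $35,290 + $89,350 = $124,640; Delacroix $35,290 + $52,560 = $87,850.

Haddad: $140,410 · Ferraro: $124,640 · Delacroix: $87,850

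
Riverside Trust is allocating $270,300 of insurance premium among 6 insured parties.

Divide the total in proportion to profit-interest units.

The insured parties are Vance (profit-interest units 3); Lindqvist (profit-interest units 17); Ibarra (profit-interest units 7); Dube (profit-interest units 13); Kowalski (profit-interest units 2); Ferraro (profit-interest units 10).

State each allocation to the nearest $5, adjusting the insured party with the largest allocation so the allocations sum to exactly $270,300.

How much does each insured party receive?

Vance: $15,595 · Lindqvist: $88,370 · Ibarra: $36,385 · Dube: $67,575 · Kowalski: $10,395 · Ferraro: $51,980

Total profit-interest units = 52.
Raw shares: Vance 3/52 × $270,300 = 15,594.23; Lindqvist 17/52 × $270,300 = 88,367.31; Ibarra 7/52 × $270,300 = 36,386.54; Dube 13/52 × $270,300 = 67,575.00; Kowalski 2/52 × $270,300 = 10,396.15; Ferraro 10/52 × $270,300 = 51,980.77.
After rounding ($5): Vance $15,595; Lindqvist $88,365; Ibarra $36,385; Dube $67,575; Kowalski $10,395; Ferraro $51,980. Sum = $270,295.
Difference $270,300 − $270,295 = +$5 applied to largest allocation (Lindqvist): Lindqvist becomes $88,370.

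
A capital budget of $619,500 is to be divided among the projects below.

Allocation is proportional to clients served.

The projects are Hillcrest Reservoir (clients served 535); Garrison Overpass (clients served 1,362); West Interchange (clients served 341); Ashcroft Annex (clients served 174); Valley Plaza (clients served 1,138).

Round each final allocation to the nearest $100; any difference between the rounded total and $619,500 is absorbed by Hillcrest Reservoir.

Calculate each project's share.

Sum of clients served: 3,550.
Pro-rata amounts: Hillcrest Reservoir 535/3,550 × $619,500 = 93,361.27; Garrison Overpass 1,362/3,550 × $619,500 = 237,678.59; West Interchange 341/3,550 × $619,500 = 59,506.90; Ashcroft Annex 174/3,550 × $619,500 = 30,364.23; Valley Plaza 1,138/3,550 × $619,500 = 198,589.01.
Rounded to nearest $100: Hillcrest Reservoir $93,400; Garrison Overpass $237,700; West Interchange $59,500; Ashcroft Annex $30,400; Valley Plaza $198,600. Sum = $619,600.
Difference $619,500 − $619,600 = −$100 applied to Hillcrest Reservoir: Hillcrest Reservoir becomes $93,300.

Hillcrest Reservoir: $93,300; Garrison Overpass: $237,700; West Interchange: $59,500; Ashcroft Annex: $30,400; Valley Plaza: $198,600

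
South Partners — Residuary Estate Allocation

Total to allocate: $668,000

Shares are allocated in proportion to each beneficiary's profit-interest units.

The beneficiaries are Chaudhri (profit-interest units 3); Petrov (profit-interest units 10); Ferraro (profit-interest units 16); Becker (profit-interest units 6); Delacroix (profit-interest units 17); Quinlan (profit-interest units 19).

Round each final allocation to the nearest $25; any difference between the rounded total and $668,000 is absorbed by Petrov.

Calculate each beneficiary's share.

Total profit-interest units = 71.
Raw shares: Chaudhri 3/71 × $668,000 = 28,225.35; Petrov 10/71 × $668,000 = 94,084.51; Ferraro 16/71 × $668,000 = 150,535.21; Becker 6/71 × $668,000 = 56,450.70; Delacroix 17/71 × $668,000 = 159,943.66; Quinlan 19/71 × $668,000 = 178,760.56.
After rounding ($25): Chaudhri $28,225; Petrov $94,075; Ferraro $150,525; Becker $56,450; Delacroix $159,950; Quinlan $178,750. Sum = $667,975.
Difference $668,000 − $667,975 = +$25 applied to Petrov: Petrov becomes $94,100.

Chaudhri: $28,225; Petrov: $94,100; Ferraro: $150,525; Becker: $56,450; Delacroix: $159,950; Quinlan: $178,750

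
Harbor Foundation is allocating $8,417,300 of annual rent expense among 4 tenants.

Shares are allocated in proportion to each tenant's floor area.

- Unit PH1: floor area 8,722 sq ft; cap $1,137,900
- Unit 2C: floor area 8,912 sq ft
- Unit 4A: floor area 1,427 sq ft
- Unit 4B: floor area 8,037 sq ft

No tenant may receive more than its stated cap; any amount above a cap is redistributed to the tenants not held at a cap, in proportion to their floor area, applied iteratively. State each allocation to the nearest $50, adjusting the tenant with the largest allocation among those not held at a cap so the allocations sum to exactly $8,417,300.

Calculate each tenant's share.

Unit PH1: $1,137,900; Unit 2C: $3,530,350; Unit 4A: $565,300; Unit 4B: $3,183,750

Total floor area = 27,098.
Pro-rata shares before constraints: Unit PH1 2,709,266.02; Unit 2C 2,768,284.66; Unit 4A 443,261.02; Unit 4B 2,496,488.31.
Capped: Unit PH1 ($1,137,900); residual $7,279,400 reallocated over remaining floor area 18,376.
Shares after redistribution: Unit 2C 3,530,366.39 → $3,530,350; Unit 4A 565,286.45 → $565,300; Unit 4B 3,183,747.16 → $3,183,750.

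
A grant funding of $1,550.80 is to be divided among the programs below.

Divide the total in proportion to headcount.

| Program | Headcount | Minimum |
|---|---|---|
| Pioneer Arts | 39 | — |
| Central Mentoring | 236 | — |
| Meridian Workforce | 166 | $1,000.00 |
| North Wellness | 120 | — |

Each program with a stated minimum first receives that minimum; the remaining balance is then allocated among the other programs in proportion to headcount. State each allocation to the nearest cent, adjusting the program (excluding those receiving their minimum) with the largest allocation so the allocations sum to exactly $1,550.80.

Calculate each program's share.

Pioneer Arts: $54.38; Central Mentoring: $329.09; Meridian Workforce: $1,000.00; North Wellness: $167.33

Fund the minimums — Meridian Workforce $1,000.00. Balance $550.80.
Balance split over remaining headcount 395: Pioneer Arts 54.3828 → $54.38; Central Mentoring 329.0856 → $329.09; North Wellness 167.3316 → $167.33.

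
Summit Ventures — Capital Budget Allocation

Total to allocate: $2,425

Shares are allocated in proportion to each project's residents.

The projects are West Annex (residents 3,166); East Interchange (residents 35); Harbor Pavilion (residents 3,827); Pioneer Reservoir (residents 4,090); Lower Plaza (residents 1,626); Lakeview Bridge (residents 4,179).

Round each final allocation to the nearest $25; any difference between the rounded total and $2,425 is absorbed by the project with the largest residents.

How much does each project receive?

West Annex: $450 · East Interchange: $0 · Harbor Pavilion: $550 · Pioneer Reservoir: $575 · Lower Plaza: $225 · Lakeview Bridge: $625

Combined residents = 16,923.
Unrounded shares: West Annex 3,166/16,923 × $2,425 = 453.68; East Interchange 35/16,923 × $2,425 = 5.02; Harbor Pavilion 3,827/16,923 × $2,425 = 548.39; Pioneer Reservoir 4,090/16,923 × $2,425 = 586.08; Lower Plaza 1,626/16,923 × $2,425 = 233.00; Lakeview Bridge 4,179/16,923 × $2,425 = 598.83.
After rounding ($25): West Annex $450; East Interchange $0; Harbor Pavilion $550; Pioneer Reservoir $575; Lower Plaza $225; Lakeview Bridge $600. Sum = $2,400.
Difference $2,425 − $2,400 = +$25 applied to largest residents (Lakeview Bridge): Lakeview Bridge becomes $625.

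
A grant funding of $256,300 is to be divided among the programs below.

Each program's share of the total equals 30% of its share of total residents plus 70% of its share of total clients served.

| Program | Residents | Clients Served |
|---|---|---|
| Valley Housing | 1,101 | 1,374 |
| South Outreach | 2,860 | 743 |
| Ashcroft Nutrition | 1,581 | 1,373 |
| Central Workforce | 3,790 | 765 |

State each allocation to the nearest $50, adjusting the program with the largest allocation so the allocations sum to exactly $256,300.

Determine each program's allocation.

Residents total 9,332; clients served total 4,255.
Composite weights (30% residents + 70% clients served): Valley Housing 0.2614; South Outreach 0.2142; Ashcroft Nutrition 0.2767; Central Workforce 0.2477.
Raw shares: Valley Housing 67,005.61; South Outreach 54,892.89; Ashcroft Nutrition 70,918.35; Central Workforce 63,483.15.
Rounded to nearest $50: Valley Housing $67,000; South Outreach $54,900; Ashcroft Nutrition $70,900; Central Workforce $63,500. Sum = $256,300.
Rounded total matches; no reconciliation needed.

Valley Housing: $67,000; South Outreach: $54,900; Ashcroft Nutrition: $70,900; Central Workforce: $63,500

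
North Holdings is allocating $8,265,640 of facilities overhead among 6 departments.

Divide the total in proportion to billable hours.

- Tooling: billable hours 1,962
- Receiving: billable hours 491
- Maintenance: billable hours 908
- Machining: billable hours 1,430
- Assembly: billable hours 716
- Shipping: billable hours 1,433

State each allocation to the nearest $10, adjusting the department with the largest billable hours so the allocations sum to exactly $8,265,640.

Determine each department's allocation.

Billable hours total: 1,962 + 491 + 908 + 1,430 + 716 + 1,433 = 6,940.
Pro-rata amounts: Tooling 2,336,770.27; Receiving 584,788.07; Maintenance 1,081,441.08; Machining 1,703,150.61; Assembly 852,766.32; Shipping 1,706,723.65.
After rounding ($10): Tooling $2,336,770; Receiving $584,790; Maintenance $1,081,440; Machining $1,703,150; Assembly $852,770; Shipping $1,706,720. Sum = $8,265,640.
No rounding difference to absorb.

Tooling: $2,336,770 | Receiving: $584,790 | Maintenance: $1,081,440 | Machining: $1,703,150 | Assembly: $852,770 | Shipping: $1,706,720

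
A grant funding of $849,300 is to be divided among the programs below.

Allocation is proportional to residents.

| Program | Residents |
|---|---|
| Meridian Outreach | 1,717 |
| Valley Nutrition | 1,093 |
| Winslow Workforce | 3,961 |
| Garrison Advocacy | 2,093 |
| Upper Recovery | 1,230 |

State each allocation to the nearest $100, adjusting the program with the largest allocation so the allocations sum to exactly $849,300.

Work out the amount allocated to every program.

Meridian Outreach: $144,500 · Valley Nutrition: $92,000 · Winslow Workforce: $333,200 · Garrison Advocacy: $176,100 · Upper Recovery: $103,500

Total residents = 10,094.
Pro-rata amounts: Meridian Outreach 1,717/10,094 × $849,300 = 144,466.82; Valley Nutrition 1,093/10,094 × $849,300 = 91,964.03; Winslow Workforce 3,961/10,094 × $849,300 = 333,274.95; Garrison Advocacy 2,093/10,094 × $849,300 = 176,103.12; Upper Recovery 1,230/10,094 × $849,300 = 103,491.08.
Rounded to nearest $100: Meridian Outreach $144,500; Valley Nutrition $92,000; Winslow Workforce $333,300; Garrison Advocacy $176,100; Upper Recovery $103,500. Sum = $849,400.
Difference $849,300 − $849,400 = −$100 applied to largest allocation (Winslow Workforce): Winslow Workforce becomes $333,200.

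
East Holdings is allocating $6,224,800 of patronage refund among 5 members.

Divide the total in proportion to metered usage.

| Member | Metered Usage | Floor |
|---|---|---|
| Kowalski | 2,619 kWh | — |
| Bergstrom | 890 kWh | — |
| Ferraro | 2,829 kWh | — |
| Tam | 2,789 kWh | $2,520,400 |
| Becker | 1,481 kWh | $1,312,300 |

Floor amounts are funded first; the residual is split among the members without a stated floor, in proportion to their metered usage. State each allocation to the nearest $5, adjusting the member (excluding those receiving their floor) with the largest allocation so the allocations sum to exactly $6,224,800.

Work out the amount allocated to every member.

Kowalski: $988,470; Bergstrom: $335,905; Ferraro: $1,067,725; Tam: $2,520,400; Becker: $1,312,300

Guaranteed amounts: Tam $2,520,400; Becker $1,312,300. Remaining pool $2,392,100.
Remaining pool split over remaining metered usage 6,338: Kowalski 988,467.96 → $988,470; Bergstrom 335,905.49 → $335,905; Ferraro 1,067,726.55 → $1,067,725.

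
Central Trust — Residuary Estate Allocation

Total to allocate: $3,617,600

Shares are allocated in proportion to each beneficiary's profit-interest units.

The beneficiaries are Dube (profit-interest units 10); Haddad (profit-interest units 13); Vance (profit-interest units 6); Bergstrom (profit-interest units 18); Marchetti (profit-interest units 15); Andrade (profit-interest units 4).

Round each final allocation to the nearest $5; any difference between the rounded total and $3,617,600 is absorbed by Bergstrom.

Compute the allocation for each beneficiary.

Combined profit-interest units = 66.
Raw shares: Dube 10/66 × $3,617,600 = 548,121.21; Haddad 13/66 × $3,617,600 = 712,557.58; Vance 6/66 × $3,617,600 = 328,872.73; Bergstrom 18/66 × $3,617,600 = 986,618.18; Marchetti 15/66 × $3,617,600 = 822,181.82; Andrade 4/66 × $3,617,600 = 219,248.48.
Rounded to nearest $5: Dube $548,120; Haddad $712,560; Vance $328,875; Bergstrom $986,620; Marchetti $822,180; Andrade $219,250. Sum = $3,617,605.
Difference $3,617,600 − $3,617,605 = −$5 applied to Bergstrom: Bergstrom becomes $986,615.

Dube: $548,120 | Haddad: $712,560 | Vance: $328,875 | Bergstrom: $986,615 | Marchetti: $822,180 | Andrade: $219,250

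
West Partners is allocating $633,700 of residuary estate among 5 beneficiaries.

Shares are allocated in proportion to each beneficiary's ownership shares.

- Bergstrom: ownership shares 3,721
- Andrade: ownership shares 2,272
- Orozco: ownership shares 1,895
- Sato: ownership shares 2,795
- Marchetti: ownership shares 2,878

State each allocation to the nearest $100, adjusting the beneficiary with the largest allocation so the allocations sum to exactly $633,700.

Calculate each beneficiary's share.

Bergstrom: $173,800 | Andrade: $106,200 | Orozco: $88,600 | Sato: $130,600 | Marchetti: $134,500

Combined ownership shares = 13,561.
Proportional shares: Bergstrom 3,721/13,561 × $633,700 = 173,880.81; Andrade 2,272/13,561 × $633,700 = 106,169.63; Orozco 1,895/13,561 × $633,700 = 88,552.58; Sato 2,795/13,561 × $633,700 = 130,609.21; Marchetti 2,878/13,561 × $633,700 = 134,487.77.
After rounding ($100): Bergstrom $173,900; Andrade $106,200; Orozco $88,600; Sato $130,600; Marchetti $134,500. Sum = $633,800.
Difference $633,700 − $633,800 = −$100 applied to largest allocation (Bergstrom): Bergstrom becomes $173,800.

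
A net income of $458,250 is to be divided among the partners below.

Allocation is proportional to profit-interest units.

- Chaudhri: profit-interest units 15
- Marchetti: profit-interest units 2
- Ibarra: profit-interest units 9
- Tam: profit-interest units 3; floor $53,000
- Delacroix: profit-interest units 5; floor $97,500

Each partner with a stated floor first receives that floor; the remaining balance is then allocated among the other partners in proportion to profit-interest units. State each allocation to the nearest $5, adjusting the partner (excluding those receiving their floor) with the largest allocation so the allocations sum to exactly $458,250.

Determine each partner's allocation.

Guaranteed amounts: Tam $53,000; Delacroix $97,500. Residual $307,750.
Residual split over remaining profit-interest units 26: Chaudhri 177,548.08 → $177,550; Marchetti 23,673.08 → $23,675; Ibarra 106,528.85 → $106,530.
Rounding difference −$5 applied to Chaudhri → $177,545.

Chaudhri: $177,545; Marchetti: $23,675; Ibarra: $106,530; Tam: $53,000; Delacroix: $97,500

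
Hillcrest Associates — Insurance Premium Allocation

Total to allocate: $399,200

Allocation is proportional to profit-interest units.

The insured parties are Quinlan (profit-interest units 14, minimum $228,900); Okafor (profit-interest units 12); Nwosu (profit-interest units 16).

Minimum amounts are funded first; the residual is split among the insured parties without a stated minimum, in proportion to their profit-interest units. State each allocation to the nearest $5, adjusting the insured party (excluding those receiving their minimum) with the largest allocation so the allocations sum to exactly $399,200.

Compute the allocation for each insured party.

Guaranteed amounts: Quinlan $228,900. Residual $170,300.
Residual split over remaining profit-interest units 28: Okafor 72,985.71 → $72,985; Nwosu 97,314.29 → $97,315.

Quinlan: $228,900; Okafor: $72,985; Nwosu: $97,315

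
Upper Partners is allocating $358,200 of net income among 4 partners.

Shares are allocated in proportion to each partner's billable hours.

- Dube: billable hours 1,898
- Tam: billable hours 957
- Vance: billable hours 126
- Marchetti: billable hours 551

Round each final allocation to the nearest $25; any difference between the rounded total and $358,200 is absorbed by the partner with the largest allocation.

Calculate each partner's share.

Dube: $192,500; Tam: $97,050; Vance: $12,775; Marchetti: $55,875

Billable hours total: 3,532.
Pro-rata amounts: Dube 1,898/3,532 × $358,200 = 192,486.86; Tam 957/3,532 × $358,200 = 97,054.76; Vance 126/3,532 × $358,200 = 12,778.37; Marchetti 551/3,532 × $358,200 = 55,880.01.
After rounding ($25): Dube $192,475; Tam $97,050; Vance $12,775; Marchetti $55,875. Sum = $358,175.
Difference $358,200 − $358,175 = +$25 applied to largest allocation (Dube): Dube becomes $192,500.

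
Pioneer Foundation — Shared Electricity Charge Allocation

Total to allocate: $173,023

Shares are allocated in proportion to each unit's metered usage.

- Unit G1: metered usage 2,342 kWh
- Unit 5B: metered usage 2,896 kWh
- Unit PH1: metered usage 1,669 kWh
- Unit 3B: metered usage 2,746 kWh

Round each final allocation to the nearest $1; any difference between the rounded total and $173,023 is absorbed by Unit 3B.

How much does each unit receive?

Total metered usage = 9,653.
Proportional shares: Unit G1 2,342/9,653 × $173,023 = 41,978.65; Unit 5B 2,896/9,653 × $173,023 = 51,908.69; Unit PH1 1,669/9,653 × $173,023 = 29,915.61; Unit 3B 2,746/9,653 × $173,023 = 49,220.05.
After rounding ($1): Unit G1 $41,979; Unit 5B $51,909; Unit PH1 $29,916; Unit 3B $49,220. Sum = $173,024.
Difference $173,023 − $173,024 = −$1 applied to Unit 3B: Unit 3B becomes $49,219.

Unit G1: $41,979 | Unit 5B: $51,909 | Unit PH1: $29,916 | Unit 3B: $49,219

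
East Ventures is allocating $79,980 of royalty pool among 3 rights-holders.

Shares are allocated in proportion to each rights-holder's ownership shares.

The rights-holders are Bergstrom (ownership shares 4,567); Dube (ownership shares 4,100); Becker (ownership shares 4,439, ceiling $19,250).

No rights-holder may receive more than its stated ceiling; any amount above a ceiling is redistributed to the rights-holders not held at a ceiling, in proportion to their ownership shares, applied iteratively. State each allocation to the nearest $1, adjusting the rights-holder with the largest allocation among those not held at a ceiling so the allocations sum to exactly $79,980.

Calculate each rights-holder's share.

Total ownership shares = 13,106.
Unconstrained shares: Bergstrom 27,870.34; Dube 25,020.45; Becker 27,089.21.
Capped: Becker ($19,250); remaining pool $60,730 reallocated over remaining ownership shares 8,667.
Remaining shares: Bergstrom 32,001.14 → $32,001; Dube 28,728.86 → $28,729.

Bergstrom: $32,001 | Dube: $28,729 | Becker: $19,250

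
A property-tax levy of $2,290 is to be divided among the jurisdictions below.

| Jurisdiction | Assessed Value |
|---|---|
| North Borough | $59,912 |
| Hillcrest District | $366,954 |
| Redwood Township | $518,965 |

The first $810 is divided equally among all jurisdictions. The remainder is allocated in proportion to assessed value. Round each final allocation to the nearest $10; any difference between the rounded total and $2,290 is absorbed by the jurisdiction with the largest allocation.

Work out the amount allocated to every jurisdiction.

North Borough: $360 | Hillcrest District: $840 | Redwood Township: $1,090

First tranche $810 split equally: $270 each.
Remainder $1,480 by assessed value (total 945,831): North Borough 93.75 → $90; Hillcrest District 574.20 → $570; Redwood Township 812.06 → $810.
Rounding difference +$10 on remainder applied to Redwood Township.
Totals: North Borough $270 + $90 = $360; Hillcrest District $270 + $570 = $840; Redwood Township $270 + $820 = $1,090.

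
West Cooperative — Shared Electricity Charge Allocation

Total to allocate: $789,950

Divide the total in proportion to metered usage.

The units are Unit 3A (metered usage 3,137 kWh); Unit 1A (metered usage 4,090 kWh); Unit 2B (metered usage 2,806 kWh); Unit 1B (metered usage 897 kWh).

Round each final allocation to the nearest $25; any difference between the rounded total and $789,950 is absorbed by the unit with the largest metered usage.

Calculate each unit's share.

Unit 3A: $226,725; Unit 1A: $295,600; Unit 2B: $202,800; Unit 1B: $64,825

Sum of metered usage: 3,137 + 4,090 + 2,806 + 897 = 10,930.
Pro-rata amounts: Unit 3A 226,722.15; Unit 1A 295,598.86; Unit 2B 202,799.61; Unit 1B 64,829.38.
At nearest $25: Unit 3A $226,725; Unit 1A $295,600; Unit 2B $202,800; Unit 1B $64,825. Sum = $789,950.
Rounded total matches; no reconciliation needed.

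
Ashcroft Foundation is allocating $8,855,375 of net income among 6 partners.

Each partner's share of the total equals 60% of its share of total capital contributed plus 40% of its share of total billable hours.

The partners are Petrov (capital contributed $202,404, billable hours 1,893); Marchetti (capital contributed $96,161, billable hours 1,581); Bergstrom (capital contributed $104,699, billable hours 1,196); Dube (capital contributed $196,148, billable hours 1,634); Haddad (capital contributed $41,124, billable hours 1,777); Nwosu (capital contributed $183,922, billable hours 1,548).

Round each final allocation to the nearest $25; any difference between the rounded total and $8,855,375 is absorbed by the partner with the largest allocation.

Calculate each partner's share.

Petrov: $2,000,725 · Marchetti: $1,201,300 · Bergstrom: $1,114,700 · Dube: $1,865,175 · Haddad: $918,725 · Nwosu: $1,754,750

Totals — capital contributed 824,458, billable hours 9,629.
Composite weights (60% capital contributed + 40% billable hours): Petrov 0.2259; Marchetti 0.1357; Bergstrom 0.1259; Dube 0.2106; Haddad 0.1037; Nwosu 0.1982.
Raw shares: Petrov 2,000,758.01; Marchetti 1,201,301.14; Bergstrom 1,114,697.19; Dube 1,865,164.74; Haddad 918,715.92; Nwosu 1,754,738.01.
After rounding ($25): Petrov $2,000,750; Marchetti $1,201,300; Bergstrom $1,114,700; Dube $1,865,175; Haddad $918,725; Nwosu $1,754,750. Sum = $8,855,400.
Difference $8,855,375 − $8,855,400 = −$25 applied to largest allocation (Petrov): Petrov becomes $2,000,725.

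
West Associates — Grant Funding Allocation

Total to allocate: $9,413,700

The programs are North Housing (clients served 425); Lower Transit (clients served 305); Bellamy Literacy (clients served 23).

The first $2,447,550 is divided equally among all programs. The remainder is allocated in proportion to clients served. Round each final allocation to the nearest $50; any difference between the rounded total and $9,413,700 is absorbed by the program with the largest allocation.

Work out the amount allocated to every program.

First tranche $2,447,550 split equally: $815,850 each.
Remainder $6,966,150 by clients served (total 753): North Housing 3,931,757.97 → $3,931,750; Lower Transit 2,821,614.54 → $2,821,600; Bellamy Literacy 212,777.49 → $212,800.
Totals: North Housing $815,850 + $3,931,750 = $4,747,600; Lower Transit $815,850 + $2,821,600 = $3,637,450; Bellamy Literacy $815,850 + $212,800 = $1,028,650.

North Housing: $4,747,600 · Lower Transit: $3,637,450 · Bellamy Literacy: $1,028,650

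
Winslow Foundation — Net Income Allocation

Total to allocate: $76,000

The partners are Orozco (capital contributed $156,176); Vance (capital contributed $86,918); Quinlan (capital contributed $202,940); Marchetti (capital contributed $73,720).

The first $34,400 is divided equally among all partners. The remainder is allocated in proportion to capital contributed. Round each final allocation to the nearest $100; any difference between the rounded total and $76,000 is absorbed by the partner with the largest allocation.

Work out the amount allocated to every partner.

Orozco: $21,100; Vance: $15,600; Quinlan: $24,800; Marchetti: $14,500

First tranche $34,400 split equally: $8,600 each.
Remainder $41,600 by capital contributed (total 519,754): Orozco 12,499.99 → $12,500; Vance 6,956.73 → $7,000; Quinlan 16,242.88 → $16,200; Marchetti 5,900.39 → $5,900.
Totals: Orozco $8,600 + $12,500 = $21,100; Vance $8,600 + $7,000 = $15,600; Quinlan $8,600 + $16,200 = $24,800; Marchetti $8,600 + $5,900 = $14,500.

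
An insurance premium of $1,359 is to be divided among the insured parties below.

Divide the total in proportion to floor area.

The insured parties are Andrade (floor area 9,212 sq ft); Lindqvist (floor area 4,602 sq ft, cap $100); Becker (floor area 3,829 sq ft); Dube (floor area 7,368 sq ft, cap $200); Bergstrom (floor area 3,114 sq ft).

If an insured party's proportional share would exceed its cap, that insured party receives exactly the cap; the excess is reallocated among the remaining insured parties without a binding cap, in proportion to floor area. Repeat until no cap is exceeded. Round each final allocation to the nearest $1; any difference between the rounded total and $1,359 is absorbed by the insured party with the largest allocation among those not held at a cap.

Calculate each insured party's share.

Total floor area = 28,125.
Pro-rata shares before constraints: Andrade 445.12; Lindqvist 222.37; Becker 185.02; Dube 356.02; Bergstrom 150.47.
Capped: Lindqvist ($100), Dube ($200); balance $1,059 reallocated over remaining floor area 16,155.
Shares after redistribution: Andrade 603.87 → $604; Becker 251.00 → $251; Bergstrom 204.13 → $204.

Andrade: $604 · Lindqvist: $100 · Becker: $251 · Dube: $200 · Bergstrom: $204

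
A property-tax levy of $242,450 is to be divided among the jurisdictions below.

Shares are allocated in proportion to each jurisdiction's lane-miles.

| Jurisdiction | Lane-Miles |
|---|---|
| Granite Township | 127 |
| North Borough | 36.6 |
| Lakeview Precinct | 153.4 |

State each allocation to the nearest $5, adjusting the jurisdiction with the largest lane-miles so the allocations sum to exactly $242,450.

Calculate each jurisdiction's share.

Sum of lane-miles: 317.
Proportional shares: Granite Township 127/317 × $242,450 = 97,132.97; North Borough 36.6/317 × $242,450 = 27,992.65; Lakeview Precinct 153.4/317 × $242,450 = 117,324.38.
After rounding ($5): Granite Township $97,135; North Borough $27,995; Lakeview Precinct $117,325. Sum = $242,455.
Difference $242,450 − $242,455 = −$5 applied to largest lane-miles (Lakeview Precinct): Lakeview Precinct becomes $117,320.

Granite Township: $97,135 · North Borough: $27,995 · Lakeview Precinct: $117,320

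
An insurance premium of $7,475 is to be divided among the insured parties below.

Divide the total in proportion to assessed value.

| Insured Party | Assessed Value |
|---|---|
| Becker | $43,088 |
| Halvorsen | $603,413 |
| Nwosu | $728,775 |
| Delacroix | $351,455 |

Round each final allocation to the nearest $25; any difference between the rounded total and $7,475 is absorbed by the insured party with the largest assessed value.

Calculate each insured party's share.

Combined assessed value = 1,726,731.
Pro-rata amounts: Becker 43,088/1,726,731 × $7,475 = 186.53; Halvorsen 603,413/1,726,731 × $7,475 = 2,612.17; Nwosu 728,775/1,726,731 × $7,475 = 3,154.86; Delacroix 351,455/1,726,731 × $7,475 = 1,521.44.
After rounding ($25): Becker $175; Halvorsen $2,600; Nwosu $3,150; Delacroix $1,525. Sum = $7,450.
Difference $7,475 − $7,450 = +$25 applied to largest assessed value (Nwosu): Nwosu becomes $3,175.

Becker: $175 | Halvorsen: $2,600 | Nwosu: $3,175 | Delacroix: $1,525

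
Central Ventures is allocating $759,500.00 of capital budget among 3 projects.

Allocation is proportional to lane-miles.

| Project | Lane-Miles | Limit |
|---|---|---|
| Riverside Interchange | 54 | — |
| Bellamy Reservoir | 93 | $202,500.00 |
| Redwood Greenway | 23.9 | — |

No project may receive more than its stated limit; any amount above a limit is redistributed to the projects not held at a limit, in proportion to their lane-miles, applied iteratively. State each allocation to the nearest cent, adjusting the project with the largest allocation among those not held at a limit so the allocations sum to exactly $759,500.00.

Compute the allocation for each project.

Riverside Interchange: $386,110.40; Bellamy Reservoir: $202,500.00; Redwood Greenway: $170,889.60

Combined lane-miles = 170.9.
Pro-rata shares before constraints: Riverside Interchange 239,982.4459; Bellamy Reservoir 413,303.1012; Redwood Greenway 106,214.4529.
Held at cap: Bellamy Reservoir ($202,500.00); balance $557,000.00 reallocated over remaining lane-miles 77.9.
Redistributed shares: Riverside Interchange 386,110.3979 → $386,110.40; Redwood Greenway 170,889.6021 → $170,889.60.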